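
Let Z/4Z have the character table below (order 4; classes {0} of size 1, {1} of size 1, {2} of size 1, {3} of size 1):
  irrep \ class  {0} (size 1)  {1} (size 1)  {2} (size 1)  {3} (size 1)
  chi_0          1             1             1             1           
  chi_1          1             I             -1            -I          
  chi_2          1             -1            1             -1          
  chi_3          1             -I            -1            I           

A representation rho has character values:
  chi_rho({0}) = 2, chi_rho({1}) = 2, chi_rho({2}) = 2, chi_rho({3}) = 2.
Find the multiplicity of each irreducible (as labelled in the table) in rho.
Multiplicities: chi_0: 2, chi_1: 0, chi_2: 0, chi_3: 0.

Details: Use <chi_rho, chi> = (1/|G|) sum_C |C| * chi_rho(C) * conj(chi(C)) with |G| = 4 for each irreducible chi in the table:
  <chi_rho, chi_0> = (1/4)[1*(2)*conj(1) + 1*(2)*conj(1) + 1*(2)*conj(1) + 1*(2)*conj(1)]
      = (1/4)[(2) + (2) + (2) + (2)] = 8/4 = 2
  <chi_rho, chi_1> = (1/4)[1*(2)*conj(1) + 1*(2)*conj(I) + 1*(2)*conj(-1) + 1*(2)*conj(-I)]
      = (1/4)[(2) + (-2*I) + (-2) + (2*I)] = 0/4 = 0
  <chi_rho, chi_2> = (1/4)[1*(2)*conj(1) + 1*(2)*conj(-1) + 1*(2)*conj(1) + 1*(2)*conj(-1)]
      = (1/4)[(2) + (-2) + (2) + (-2)] = 0/4 = 0
  <chi_rho, chi_3> = (1/4)[1*(2)*conj(1) + 1*(2)*conj(-I) + 1*(2)*conj(-1) + 1*(2)*conj(I)]
      = (1/4)[(2) + (2*I) + (-2) + (-2*I)] = 0/4 = 0
(Exp terms are combined using exp(i*s)*conj(exp(i*t)) = exp(i*(s-t)), and sums of them are collapsed using the identity that for every m > 1 the m distinct m-th roots of unity sum to 0, e.g. 1 + exp(2*I*pi/3) + exp(-2*I*pi/3) = 0.)
Dimension check: dim(rho) = sum (mult * dim) = 2*1 + 0*1 + 0*1 + 0*1 = 2 = chi_rho(e) = 2.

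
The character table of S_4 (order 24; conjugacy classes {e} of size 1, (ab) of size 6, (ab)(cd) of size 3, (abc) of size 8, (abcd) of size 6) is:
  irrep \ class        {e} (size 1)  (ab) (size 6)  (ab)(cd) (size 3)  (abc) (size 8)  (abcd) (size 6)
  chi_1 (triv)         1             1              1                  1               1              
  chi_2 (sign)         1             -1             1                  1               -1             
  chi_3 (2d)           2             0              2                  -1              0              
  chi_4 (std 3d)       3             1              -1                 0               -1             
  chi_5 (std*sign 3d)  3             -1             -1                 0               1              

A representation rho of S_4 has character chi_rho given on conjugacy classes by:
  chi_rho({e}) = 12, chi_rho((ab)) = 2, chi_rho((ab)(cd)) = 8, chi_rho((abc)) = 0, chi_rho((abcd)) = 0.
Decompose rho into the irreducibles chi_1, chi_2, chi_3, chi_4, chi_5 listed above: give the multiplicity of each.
Multiplicities: chi_1: 2, chi_2: 1, chi_3: 3, chi_4: 1, chi_5: 0.

Solution. Use <chi_rho, chi> = (1/|G|) sum_C |C| * chi_rho(C) * conj(chi(C)) with |G| = 24 for each irreducible chi in the table:
  <chi_rho, chi_1> = (1/24)[1*(12)*conj(1) + 6*(2)*conj(1) + 3*(8)*conj(1) + 8*(0)*conj(1) + 6*(0)*conj(1)]
      = (1/24)[(12) + (12) + (24) + (0) + (0)] = 48/24 = 2
  <chi_rho, chi_2> = (1/24)[1*(12)*conj(1) + 6*(2)*conj(-1) + 3*(8)*conj(1) + 8*(0)*conj(1) + 6*(0)*conj(-1)]
      = (1/24)[(12) + (-12) + (24) + (0) + (0)] = 24/24 = 1
  <chi_rho, chi_3> = (1/24)[1*(12)*conj(2) + 6*(2)*conj(0) + 3*(8)*conj(2) + 8*(0)*conj(-1) + 6*(0)*conj(0)]
      = (1/24)[(24) + (0) + (48) + (0) + (0)] = 72/24 = 3
  <chi_rho, chi_4> = (1/24)[1*(12)*conj(3) + 6*(2)*conj(1) + 3*(8)*conj(-1) + 8*(0)*conj(0) + 6*(0)*conj(-1)]
      = (1/24)[(36) + (12) + (-24) + (0) + (0)] = 24/24 = 1
  <chi_rho, chi_5> = (1/24)[1*(12)*conj(3) + 6*(2)*conj(-1) + 3*(8)*conj(-1) + 8*(0)*conj(0) + 6*(0)*conj(1)]
      = (1/24)[(36) + (-12) + (-24) + (0) + (0)] = 0/24 = 0
Dimension check: dim(rho) = sum (mult * dim) = 2*1 + 1*1 + 3*2 + 1*3 + 0*3 = 12 = chi_rho(e) = 12.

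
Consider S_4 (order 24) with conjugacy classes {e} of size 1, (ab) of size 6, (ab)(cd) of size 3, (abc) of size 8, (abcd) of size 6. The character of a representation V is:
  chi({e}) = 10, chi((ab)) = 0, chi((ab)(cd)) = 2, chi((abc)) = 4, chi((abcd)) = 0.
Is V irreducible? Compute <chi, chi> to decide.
Not irreducible (reducible): <chi, chi> = 10 > 1.

Explanation: <chi, chi> = (1/|G|) sum_C |C| * |chi(C)|^2 = (1/24)[1*|10|^2 + 6*|0|^2 + 3*|2|^2 + 8*|4|^2 + 6*|0|^2]
  = (1/24)[(100) + (0) + (12) + (128) + (0)] = 240/24 = 10.
A character is irreducible iff <chi, chi> = 1, so this representation is reducible.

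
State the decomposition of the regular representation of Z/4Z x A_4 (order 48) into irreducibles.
Each irreducible V_i of dimension d_i appears with multiplicity d_i, i.e. rho_reg = (direct sum over all irreducibles V_i) d_i V_i. The irreducible dimensions for Z/4Z x A_4 are 1, 1, 1, 1, 1, 1, 1, 1, 1, 1, 1, 1, 3, 3, 3, 3: 12 irreducibles of dimension 1, each with multiplicity 1; 4 irreducibles of dimension 3, each with multiplicity 3. Total dimension 12*1*1 + 4*3*3 = 48 = |G|.

General theorem: in the regular representation of a finite group G, each irreducible appears with multiplicity equal to its dimension. Check: dim(rho_reg) = sum d_i^2 = 1 + 1 + 1 + 1 + 1 + 1 + 1 + 1 + 1 + 1 + 1 + 1 + 9 + 9 + 9 + 9 = 48 = |G|.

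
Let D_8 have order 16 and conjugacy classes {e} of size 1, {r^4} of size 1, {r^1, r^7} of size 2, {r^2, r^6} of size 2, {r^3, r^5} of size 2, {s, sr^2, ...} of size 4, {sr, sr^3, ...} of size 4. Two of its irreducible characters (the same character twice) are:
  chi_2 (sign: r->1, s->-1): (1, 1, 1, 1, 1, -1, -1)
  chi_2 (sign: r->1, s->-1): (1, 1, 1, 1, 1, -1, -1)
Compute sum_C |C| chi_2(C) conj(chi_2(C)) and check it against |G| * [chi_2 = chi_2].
Sum = 16 = |G| = 16; so <chi_2, chi_2> = 1 (norm-1 confirms irreducibility).

Solution. Compute term by term over conjugacy classes (|C| * chi_2(C) * conj(chi_2(C))):
  1*(1)*conj(1) + 1*(1)*conj(1) + 2*(1)*conj(1) + 2*(1)*conj(1) + 2*(1)*conj(1) + 4*(-1)*conj(-1) + 4*(-1)*conj(-1)
  = (1) + (1) + (2) + (2) + (2) + (4) + (4)
  = 16.
Dividing by |G| = 16 gives 16/16 = 1, matching the row-orthogonality relation <chi_2, chi_2> = [chi_2 = chi_2].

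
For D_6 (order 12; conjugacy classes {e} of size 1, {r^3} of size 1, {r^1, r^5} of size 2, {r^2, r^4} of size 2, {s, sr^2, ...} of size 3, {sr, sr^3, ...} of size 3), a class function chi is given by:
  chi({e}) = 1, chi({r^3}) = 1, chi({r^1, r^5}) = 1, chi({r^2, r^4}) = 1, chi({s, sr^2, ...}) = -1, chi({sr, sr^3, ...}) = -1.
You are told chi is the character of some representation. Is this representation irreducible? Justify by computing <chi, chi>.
Irreducible: <chi, chi> = 1.

Solution. <chi, chi> = (1/|G|) sum_C |C| * |chi(C)|^2 = (1/12)[1*|1|^2 + 1*|1|^2 + 2*|1|^2 + 2*|1|^2 + 3*|-1|^2 + 3*|-1|^2]
  = (1/12)[(1) + (1) + (2) + (2) + (3) + (3)] = 12/12 = 1.
A character is irreducible iff <chi, chi> = 1, so this representation is irreducible.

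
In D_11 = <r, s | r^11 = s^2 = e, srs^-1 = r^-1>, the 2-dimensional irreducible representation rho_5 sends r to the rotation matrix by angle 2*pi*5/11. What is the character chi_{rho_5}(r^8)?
chi_{rho_5}(r^8) = 2*cos(2*pi*5*8/11) = -2*cos(3*pi/11)

Working: rho_5(r^8) is rotation by angle 2*pi*5*8/11, whose trace is 2*cos(2*pi*5*8/11) = -2*cos(3*pi/11).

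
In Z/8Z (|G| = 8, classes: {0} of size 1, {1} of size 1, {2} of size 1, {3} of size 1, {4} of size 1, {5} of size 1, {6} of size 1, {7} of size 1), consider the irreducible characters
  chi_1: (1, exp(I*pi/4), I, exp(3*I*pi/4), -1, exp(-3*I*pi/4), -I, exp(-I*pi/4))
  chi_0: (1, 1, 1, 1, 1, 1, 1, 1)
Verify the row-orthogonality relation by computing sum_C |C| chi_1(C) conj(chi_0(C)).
Sum = 0; so <chi_1, chi_0> = 0 (distinct irreducibles are orthogonal).

Reasoning: Compute term by term over conjugacy classes (|C| * chi_1(C) * conj(chi_0(C))):
  1*(1)*conj(1) + 1*(exp(I*pi/4))*conj(1) + 1*(I)*conj(1) + 1*(exp(3*I*pi/4))*conj(1) + 1*(-1)*conj(1) + 1*(exp(-3*I*pi/4))*conj(1) + 1*(-I)*conj(1) + 1*(exp(-I*pi/4))*conj(1)
  = (1) + (exp(I*pi/4)) + (I) + (exp(3*I*pi/4)) + (-1) + (exp(-3*I*pi/4)) + (-I) + (exp(-I*pi/4))
  = 0.
(Exp terms are combined using exp(i*s)*conj(exp(i*t)) = exp(i*(s-t)), and sums of them are collapsed using the identity that for every m > 1 the m distinct m-th roots of unity sum to 0, e.g. 1 + exp(2*I*pi/3) + exp(-2*I*pi/3) = 0.)
Dividing by |G| = 8 gives 0/8 = 0, matching the row-orthogonality relation <chi_1, chi_0> = [chi_1 = chi_0].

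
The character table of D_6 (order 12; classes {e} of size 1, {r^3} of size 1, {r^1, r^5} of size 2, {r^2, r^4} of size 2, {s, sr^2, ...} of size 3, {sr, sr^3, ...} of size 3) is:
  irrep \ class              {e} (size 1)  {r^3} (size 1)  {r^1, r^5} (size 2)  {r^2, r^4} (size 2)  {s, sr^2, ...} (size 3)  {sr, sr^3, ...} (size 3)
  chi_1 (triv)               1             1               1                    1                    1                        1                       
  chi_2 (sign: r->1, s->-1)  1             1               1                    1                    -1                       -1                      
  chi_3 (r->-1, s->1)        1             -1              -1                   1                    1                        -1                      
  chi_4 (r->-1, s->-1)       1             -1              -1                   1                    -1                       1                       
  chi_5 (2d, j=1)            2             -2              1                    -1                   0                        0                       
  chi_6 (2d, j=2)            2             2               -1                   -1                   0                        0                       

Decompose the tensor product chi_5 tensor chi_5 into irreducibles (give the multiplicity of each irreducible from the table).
chi_5 tensor chi_5 = chi_1 + chi_2 + chi_6 (all other irreducibles have multiplicity 0).

Proof sketch: The character of a tensor product is the pointwise product (chi_5 * chi_5)(C) = chi_5(C) * chi_5(C):
  {e}: (2)*(2), {r^3}: (-2)*(-2), {r^1, r^5}: (1)*(1), {r^2, r^4}: (-1)*(-1), {s, sr^2, ...}: (0)*(0), {sr, sr^3, ...}: (0)*(0)
so (chi_5 * chi_5) takes values
  {e} -> 4, {r^3} -> 4, {r^1, r^5} -> 1, {r^2, r^4} -> 1, {s, sr^2, ...} -> 0, {sr, sr^3, ...} -> 0.
Now take the inner product of this character with each irreducible chi from the table, <chi_5*chi_5, chi> = (1/12) sum_C |C| (chi_5*chi_5)(C) conj(chi(C)):
  <chi_5*chi_5, chi_1> = (1/12)[1*(4)*conj(1) + 1*(4)*conj(1) + 2*(1)*conj(1) + 2*(1)*conj(1) + 3*(0)*conj(1) + 3*(0)*conj(1)]
      = (1/12)[(4) + (4) + (2) + (2) + (0) + (0)] = 12/12 = 1
  <chi_5*chi_5, chi_2> = (1/12)[1*(4)*conj(1) + 1*(4)*conj(1) + 2*(1)*conj(1) + 2*(1)*conj(1) + 3*(0)*conj(-1) + 3*(0)*conj(-1)]
      = (1/12)[(4) + (4) + (2) + (2) + (0) + (0)] = 12/12 = 1
  <chi_5*chi_5, chi_3> = (1/12)[1*(4)*conj(1) + 1*(4)*conj(-1) + 2*(1)*conj(-1) + 2*(1)*conj(1) + 3*(0)*conj(1) + 3*(0)*conj(-1)]
      = (1/12)[(4) + (-4) + (-2) + (2) + (0) + (0)] = 0/12 = 0
  <chi_5*chi_5, chi_4> = (1/12)[1*(4)*conj(1) + 1*(4)*conj(-1) + 2*(1)*conj(-1) + 2*(1)*conj(1) + 3*(0)*conj(-1) + 3*(0)*conj(1)]
      = (1/12)[(4) + (-4) + (-2) + (2) + (0) + (0)] = 0/12 = 0
  <chi_5*chi_5, chi_5> = (1/12)[1*(4)*conj(2) + 1*(4)*conj(-2) + 2*(1)*conj(1) + 2*(1)*conj(-1) + 3*(0)*conj(0) + 3*(0)*conj(0)]
      = (1/12)[(8) + (-8) + (2) + (-2) + (0) + (0)] = 0/12 = 0
  <chi_5*chi_5, chi_6> = (1/12)[1*(4)*conj(2) + 1*(4)*conj(2) + 2*(1)*conj(-1) + 2*(1)*conj(-1) + 3*(0)*conj(0) + 3*(0)*conj(0)]
      = (1/12)[(8) + (8) + (-2) + (-2) + (0) + (0)] = 12/12 = 1
Hence the multiplicities are chi_1: 1, chi_2: 1, chi_6: 1. Dimension check: dim(chi_5)*dim(chi_5) = 2*2 = 4 and sum (mult * dim) = 1*1 + 1*1 + 1*2 = 4.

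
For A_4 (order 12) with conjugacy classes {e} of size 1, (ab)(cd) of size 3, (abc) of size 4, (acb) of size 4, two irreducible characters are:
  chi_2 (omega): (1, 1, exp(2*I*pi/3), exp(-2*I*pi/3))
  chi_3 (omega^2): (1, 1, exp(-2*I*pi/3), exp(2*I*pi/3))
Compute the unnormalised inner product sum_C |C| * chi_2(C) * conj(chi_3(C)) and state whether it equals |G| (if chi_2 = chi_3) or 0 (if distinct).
Sum = 0; so <chi_2, chi_3> = 0 (distinct irreducibles are orthogonal).

Reasoning: Compute term by term over conjugacy classes (|C| * chi_2(C) * conj(chi_3(C))):
  1*(1)*conj(1) + 3*(1)*conj(1) + 4*(exp(2*I*pi/3))*conj(exp(-2*I*pi/3)) + 4*(exp(-2*I*pi/3))*conj(exp(2*I*pi/3))
  = (1) + (3) + (4*exp(-2*I*pi/3)) + (4*exp(2*I*pi/3))
  = 0.
(Exp terms are combined using exp(i*s)*conj(exp(i*t)) = exp(i*(s-t)), and sums of them are collapsed using the identity that for every m > 1 the m distinct m-th roots of unity sum to 0, e.g. 1 + exp(2*I*pi/3) + exp(-2*I*pi/3) = 0.)
Dividing by |G| = 12 gives 0/12 = 0, matching the row-orthogonality relation <chi_2, chi_3> = [chi_2 = chi_3].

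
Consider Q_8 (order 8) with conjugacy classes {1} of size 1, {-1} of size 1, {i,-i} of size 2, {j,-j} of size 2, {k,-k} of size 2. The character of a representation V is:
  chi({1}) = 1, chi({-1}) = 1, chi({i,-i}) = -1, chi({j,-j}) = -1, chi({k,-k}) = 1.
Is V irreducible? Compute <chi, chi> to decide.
Irreducible: <chi, chi> = 1.

Proof sketch: <chi, chi> = (1/|G|) sum_C |C| * |chi(C)|^2 = (1/8)[1*|1|^2 + 1*|1|^2 + 2*|-1|^2 + 2*|-1|^2 + 2*|1|^2]
  = (1/8)[(1) + (1) + (2) + (2) + (2)] = 8/8 = 1.
A character is irreducible iff <chi, chi> = 1, so this representation is irreducible.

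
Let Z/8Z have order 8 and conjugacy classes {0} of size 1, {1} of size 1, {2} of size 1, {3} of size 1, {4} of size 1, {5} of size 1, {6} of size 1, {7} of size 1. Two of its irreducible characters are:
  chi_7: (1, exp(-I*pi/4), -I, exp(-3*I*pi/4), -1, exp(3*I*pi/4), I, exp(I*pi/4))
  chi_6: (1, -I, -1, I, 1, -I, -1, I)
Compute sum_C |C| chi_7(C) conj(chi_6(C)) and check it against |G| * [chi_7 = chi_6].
Sum = 0; so <chi_7, chi_6> = 0 (distinct irreducibles are orthogonal).

Proof sketch: Compute term by term over conjugacy classes (|C| * chi_7(C) * conj(chi_6(C))):
  1*(1)*conj(1) + 1*(exp(-I*pi/4))*conj(-I) + 1*(-I)*conj(-1) + 1*(exp(-3*I*pi/4))*conj(I) + 1*(-1)*conj(1) + 1*(exp(3*I*pi/4))*conj(-I) + 1*(I)*conj(-1) + 1*(exp(I*pi/4))*conj(I)
  = (1) + (exp(I*pi/4)) + (I) + (-exp(-I*pi/4)) + (-1) + (exp(-3*I*pi/4)) + (-I) + (-exp(3*I*pi/4))
  = 0.
(Exp terms are combined using exp(i*s)*conj(exp(i*t)) = exp(i*(s-t)), and sums of them are collapsed using the identity that for every m > 1 the m distinct m-th roots of unity sum to 0, e.g. 1 + exp(2*I*pi/3) + exp(-2*I*pi/3) = 0.)
Dividing by |G| = 8 gives 0/8 = 0, matching the row-orthogonality relation <chi_7, chi_6> = [chi_7 = chi_6].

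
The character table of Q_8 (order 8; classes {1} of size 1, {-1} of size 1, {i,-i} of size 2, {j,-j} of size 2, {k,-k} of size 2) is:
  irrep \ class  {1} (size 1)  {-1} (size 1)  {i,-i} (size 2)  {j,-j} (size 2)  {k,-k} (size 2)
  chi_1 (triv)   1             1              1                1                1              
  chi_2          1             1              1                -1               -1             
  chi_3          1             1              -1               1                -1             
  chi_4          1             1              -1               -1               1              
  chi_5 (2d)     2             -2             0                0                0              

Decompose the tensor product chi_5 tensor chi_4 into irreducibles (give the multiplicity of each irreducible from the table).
chi_5 tensor chi_4 = chi_5 (all other irreducibles have multiplicity 0).

Solution. The character of a tensor product is the pointwise product (chi_5 * chi_4)(C) = chi_5(C) * chi_4(C):
  {1}: (2)*(1), {-1}: (-2)*(1), {i,-i}: (0)*(-1), {j,-j}: (0)*(-1), {k,-k}: (0)*(1)
so (chi_5 * chi_4) takes values
  {1} -> 2, {-1} -> -2, {i,-i} -> 0, {j,-j} -> 0, {k,-k} -> 0.
Now take the inner product of this character with each irreducible chi from the table, <chi_5*chi_4, chi> = (1/8) sum_C |C| (chi_5*chi_4)(C) conj(chi(C)):
  <chi_5*chi_4, chi_1> = (1/8)[1*(2)*conj(1) + 1*(-2)*conj(1) + 2*(0)*conj(1) + 2*(0)*conj(1) + 2*(0)*conj(1)]
      = (1/8)[(2) + (-2) + (0) + (0) + (0)] = 0/8 = 0
  <chi_5*chi_4, chi_2> = (1/8)[1*(2)*conj(1) + 1*(-2)*conj(1) + 2*(0)*conj(1) + 2*(0)*conj(-1) + 2*(0)*conj(-1)]
      = (1/8)[(2) + (-2) + (0) + (0) + (0)] = 0/8 = 0
  <chi_5*chi_4, chi_3> = (1/8)[1*(2)*conj(1) + 1*(-2)*conj(1) + 2*(0)*conj(-1) + 2*(0)*conj(1) + 2*(0)*conj(-1)]
      = (1/8)[(2) + (-2) + (0) + (0) + (0)] = 0/8 = 0
  <chi_5*chi_4, chi_4> = (1/8)[1*(2)*conj(1) + 1*(-2)*conj(1) + 2*(0)*conj(-1) + 2*(0)*conj(-1) + 2*(0)*conj(1)]
      = (1/8)[(2) + (-2) + (0) + (0) + (0)] = 0/8 = 0
  <chi_5*chi_4, chi_5> = (1/8)[1*(2)*conj(2) + 1*(-2)*conj(-2) + 2*(0)*conj(0) + 2*(0)*conj(0) + 2*(0)*conj(0)]
      = (1/8)[(4) + (4) + (0) + (0) + (0)] = 8/8 = 1
Hence the multiplicities are chi_5: 1. Dimension check: dim(chi_5)*dim(chi_4) = 2*1 = 2 and sum (mult * dim) = 1*2 = 2.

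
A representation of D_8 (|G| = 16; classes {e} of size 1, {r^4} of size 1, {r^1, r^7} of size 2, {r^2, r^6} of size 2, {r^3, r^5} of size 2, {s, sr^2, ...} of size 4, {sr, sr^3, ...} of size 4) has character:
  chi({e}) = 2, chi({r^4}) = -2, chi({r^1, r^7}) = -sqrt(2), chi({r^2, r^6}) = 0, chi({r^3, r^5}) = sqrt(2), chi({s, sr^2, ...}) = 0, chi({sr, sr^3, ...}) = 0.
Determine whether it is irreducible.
Irreducible: <chi, chi> = 1.

Reasoning: <chi, chi> = (1/|G|) sum_C |C| * |chi(C)|^2 = (1/16)[1*|2|^2 + 1*|-2|^2 + 2*|-sqrt(2)|^2 + 2*|0|^2 + 2*|sqrt(2)|^2 + 4*|0|^2 + 4*|0|^2]
  = (1/16)[(4) + (4) + (4) + (0) + (4) + (0) + (0)] = 16/16 = 1.
A character is irreducible iff <chi, chi> = 1, so this representation is irreducible.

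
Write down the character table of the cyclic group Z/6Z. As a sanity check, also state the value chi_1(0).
Character table of Z/6Z (irreps indexed chi_0,...,chi_5 with chi_k(m) = zeta_6^(k*m), zeta_6 = exp(2*pi*i/6)):
  irrep \ class  {0} (size 1)  {1} (size 1)    {2} (size 1)    {3} (size 1)  {4} (size 1)    {5} (size 1)  
  chi_0          1             1               1               1             1               1             
  chi_1          1             exp(I*pi/3)     exp(2*I*pi/3)   -1            exp(-2*I*pi/3)  exp(-I*pi/3)  
  chi_2          1             exp(2*I*pi/3)   exp(-2*I*pi/3)  1             exp(2*I*pi/3)   exp(-2*I*pi/3)
  chi_3          1             -1              1               -1            1               -1            
  chi_4          1             exp(-2*I*pi/3)  exp(2*I*pi/3)   1             exp(-2*I*pi/3)  exp(2*I*pi/3) 
  chi_5          1             exp(-I*pi/3)    exp(-2*I*pi/3)  -1            exp(2*I*pi/3)   exp(I*pi/3)   

Spot check: chi_1(0) = zeta_6^(1*0) = zeta_6^0 = 1.

Reasoning: Z/6Z is abelian, so all 6 irreducible complex representations are 1-dimensional. They are given by chi_k(m) = zeta_6^(k*m) for k = 0,...,5. Row orthogonality: sum_m chi_k(m) conj(chi_l(m)) = 6 * [k = l].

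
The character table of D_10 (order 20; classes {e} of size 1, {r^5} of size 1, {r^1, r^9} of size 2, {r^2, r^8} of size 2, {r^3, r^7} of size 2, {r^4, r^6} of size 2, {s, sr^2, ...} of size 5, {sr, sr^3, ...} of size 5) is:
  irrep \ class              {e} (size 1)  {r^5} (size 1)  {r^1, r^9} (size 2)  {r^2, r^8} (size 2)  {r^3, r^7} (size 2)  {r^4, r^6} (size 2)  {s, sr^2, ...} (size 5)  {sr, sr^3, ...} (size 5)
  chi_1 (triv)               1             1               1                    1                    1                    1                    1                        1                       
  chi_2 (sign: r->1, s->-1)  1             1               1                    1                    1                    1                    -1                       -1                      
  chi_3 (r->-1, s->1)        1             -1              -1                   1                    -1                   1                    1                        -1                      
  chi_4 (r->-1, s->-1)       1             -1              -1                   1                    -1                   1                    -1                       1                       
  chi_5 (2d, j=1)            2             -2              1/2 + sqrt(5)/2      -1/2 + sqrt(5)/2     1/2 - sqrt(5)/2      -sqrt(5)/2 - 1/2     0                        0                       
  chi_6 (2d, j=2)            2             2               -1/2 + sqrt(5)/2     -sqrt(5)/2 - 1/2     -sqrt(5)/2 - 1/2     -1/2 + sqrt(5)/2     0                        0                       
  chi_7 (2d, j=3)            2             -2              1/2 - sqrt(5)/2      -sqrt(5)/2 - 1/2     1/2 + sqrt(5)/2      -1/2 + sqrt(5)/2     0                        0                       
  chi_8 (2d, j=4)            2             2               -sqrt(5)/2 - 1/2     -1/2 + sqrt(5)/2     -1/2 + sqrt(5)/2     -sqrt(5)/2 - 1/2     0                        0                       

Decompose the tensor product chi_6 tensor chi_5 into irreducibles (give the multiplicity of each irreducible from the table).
chi_6 tensor chi_5 = chi_5 + chi_7 (all other irreducibles have multiplicity 0).

Explanation: The character of a tensor product is the pointwise product (chi_6 * chi_5)(C) = chi_6(C) * chi_5(C):
  {e}: (2)*(2), {r^5}: (2)*(-2), {r^1, r^9}: (-1/2 + sqrt(5)/2)*(1/2 + sqrt(5)/2), {r^2, r^8}: (-sqrt(5)/2 - 1/2)*(-1/2 + sqrt(5)/2), {r^3, r^7}: (-sqrt(5)/2 - 1/2)*(1/2 - sqrt(5)/2), {r^4, r^6}: (-1/2 + sqrt(5)/2)*(-sqrt(5)/2 - 1/2), {s, sr^2, ...}: (0)*(0), {sr, sr^3, ...}: (0)*(0)
so (chi_6 * chi_5) takes values
  {e} -> 4, {r^5} -> -4, {r^1, r^9} -> 1, {r^2, r^8} -> -1, {r^3, r^7} -> 1, {r^4, r^6} -> -1, {s, sr^2, ...} -> 0, {sr, sr^3, ...} -> 0.
Now take the inner product of this character with each irreducible chi from the table, <chi_6*chi_5, chi> = (1/20) sum_C |C| (chi_6*chi_5)(C) conj(chi(C)):
  <chi_6*chi_5, chi_1> = (1/20)[1*(4)*conj(1) + 1*(-4)*conj(1) + 2*(1)*conj(1) + 2*(-1)*conj(1) + 2*(1)*conj(1) + 2*(-1)*conj(1) + 5*(0)*conj(1) + 5*(0)*conj(1)]
      = (1/20)[(4) + (-4) + (2) + (-2) + (2) + (-2) + (0) + (0)] = 0/20 = 0
  <chi_6*chi_5, chi_2> = (1/20)[1*(4)*conj(1) + 1*(-4)*conj(1) + 2*(1)*conj(1) + 2*(-1)*conj(1) + 2*(1)*conj(1) + 2*(-1)*conj(1) + 5*(0)*conj(-1) + 5*(0)*conj(-1)]
      = (1/20)[(4) + (-4) + (2) + (-2) + (2) + (-2) + (0) + (0)] = 0/20 = 0
  <chi_6*chi_5, chi_3> = (1/20)[1*(4)*conj(1) + 1*(-4)*conj(-1) + 2*(1)*conj(-1) + 2*(-1)*conj(1) + 2*(1)*conj(-1) + 2*(-1)*conj(1) + 5*(0)*conj(1) + 5*(0)*conj(-1)]
      = (1/20)[(4) + (4) + (-2) + (-2) + (-2) + (-2) + (0) + (0)] = 0/20 = 0
  <chi_6*chi_5, chi_4> = (1/20)[1*(4)*conj(1) + 1*(-4)*conj(-1) + 2*(1)*conj(-1) + 2*(-1)*conj(1) + 2*(1)*conj(-1) + 2*(-1)*conj(1) + 5*(0)*conj(-1) + 5*(0)*conj(1)]
      = (1/20)[(4) + (4) + (-2) + (-2) + (-2) + (-2) + (0) + (0)] = 0/20 = 0
  <chi_6*chi_5, chi_5> = (1/20)[1*(4)*conj(2) + 1*(-4)*conj(-2) + 2*(1)*conj(1/2 + sqrt(5)/2) + 2*(-1)*conj(-1/2 + sqrt(5)/2) + 2*(1)*conj(1/2 - sqrt(5)/2) + 2*(-1)*conj(-sqrt(5)/2 - 1/2) + 5*(0)*conj(0) + 5*(0)*conj(0)]
      = (1/20)[(8) + (8) + (1 + sqrt(5)) + (1 - sqrt(5)) + (1 - sqrt(5)) + (1 + sqrt(5)) + (0) + (0)] = 20/20 = 1
  <chi_6*chi_5, chi_6> = (1/20)[1*(4)*conj(2) + 1*(-4)*conj(2) + 2*(1)*conj(-1/2 + sqrt(5)/2) + 2*(-1)*conj(-sqrt(5)/2 - 1/2) + 2*(1)*conj(-sqrt(5)/2 - 1/2) + 2*(-1)*conj(-1/2 + sqrt(5)/2) + 5*(0)*conj(0) + 5*(0)*conj(0)]
      = (1/20)[(8) + (-8) + (-1 + sqrt(5)) + (1 + sqrt(5)) + (-sqrt(5) - 1) + (1 - sqrt(5)) + (0) + (0)] = 0/20 = 0
  <chi_6*chi_5, chi_7> = (1/20)[1*(4)*conj(2) + 1*(-4)*conj(-2) + 2*(1)*conj(1/2 - sqrt(5)/2) + 2*(-1)*conj(-sqrt(5)/2 - 1/2) + 2*(1)*conj(1/2 + sqrt(5)/2) + 2*(-1)*conj(-1/2 + sqrt(5)/2) + 5*(0)*conj(0) + 5*(0)*conj(0)]
      = (1/20)[(8) + (8) + (1 - sqrt(5)) + (1 + sqrt(5)) + (1 + sqrt(5)) + (1 - sqrt(5)) + (0) + (0)] = 20/20 = 1
  <chi_6*chi_5, chi_8> = (1/20)[1*(4)*conj(2) + 1*(-4)*conj(2) + 2*(1)*conj(-sqrt(5)/2 - 1/2) + 2*(-1)*conj(-1/2 + sqrt(5)/2) + 2*(1)*conj(-1/2 + sqrt(5)/2) + 2*(-1)*conj(-sqrt(5)/2 - 1/2) + 5*(0)*conj(0) + 5*(0)*conj(0)]
      = (1/20)[(8) + (-8) + (-sqrt(5) - 1) + (1 - sqrt(5)) + (-1 + sqrt(5)) + (1 + sqrt(5)) + (0) + (0)] = 0/20 = 0
Hence the multiplicities are chi_5: 1, chi_7: 1. Dimension check: dim(chi_6)*dim(chi_5) = 2*2 = 4 and sum (mult * dim) = 1*2 + 1*2 = 4.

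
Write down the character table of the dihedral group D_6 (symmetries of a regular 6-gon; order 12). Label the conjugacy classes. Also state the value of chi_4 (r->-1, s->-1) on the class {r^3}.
Conjugacy classes: {e} of size 1, {r^3} of size 1, {r^1, r^5} of size 2, {r^2, r^4} of size 2, {s, sr^2, ...} of size 3, {sr, sr^3, ...} of size 3.
Character table:
  irrep \ class              {e} (size 1)  {r^3} (size 1)  {r^1, r^5} (size 2)  {r^2, r^4} (size 2)  {s, sr^2, ...} (size 3)  {sr, sr^3, ...} (size 3)
  chi_1 (triv)               1             1               1                    1                    1                        1                       
  chi_2 (sign: r->1, s->-1)  1             1               1                    1                    -1                       -1                      
  chi_3 (r->-1, s->1)        1             -1              -1                   1                    1                        -1                      
  chi_4 (r->-1, s->-1)       1             -1              -1                   1                    -1                       1                       
  chi_5 (2d, j=1)            2             -2              1                    -1                   0                        0                       
  chi_6 (2d, j=2)            2             2               -1                   -1                   0                        0                       

Spot check: chi_4 (r->-1, s->-1) on {r^3} = -1.

Working: D_6 has order 2*6 = 12 with 6 conjugacy classes, hence 6 irreducibles. Sum of squared dims 1 + 1 + 1 + 1 + 4 + 4 = 12 = |G|. Linear characters come from the abelianisation; the 2-dimensional irreps have character r^k -> 2*cos(2*pi*j*k/6), reflections -> 0.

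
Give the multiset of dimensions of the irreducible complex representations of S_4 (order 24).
Dimensions: 1, 1, 2, 3, 3

Working: There are 5 irreducibles (= number of conjugacy classes). Their dimensions d_i satisfy sum d_i^2 = |G| = 24: 1 + 1 + 4 + 9 + 9 = 24.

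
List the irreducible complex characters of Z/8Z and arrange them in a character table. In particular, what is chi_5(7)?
Character table of Z/8Z (irreps indexed chi_0,...,chi_7 with chi_k(m) = zeta_8^(k*m), zeta_8 = exp(2*pi*i/8)):
  irrep \ class  {0} (size 1)  {1} (size 1)    {2} (size 1)  {3} (size 1)    {4} (size 1)  {5} (size 1)    {6} (size 1)  {7} (size 1)  
  chi_0          1             1               1             1               1             1               1             1             
  chi_1          1             exp(I*pi/4)     I             exp(3*I*pi/4)   -1            exp(-3*I*pi/4)  -I            exp(-I*pi/4)  
  chi_2          1             I               -1            -I              1             I               -1            -I            
  chi_3          1             exp(3*I*pi/4)   -I            exp(I*pi/4)     -1            exp(-I*pi/4)    I             exp(-3*I*pi/4)
  chi_4          1             -1              1             -1              1             -1              1             -1            
  chi_5          1             exp(-3*I*pi/4)  I             exp(-I*pi/4)    -1            exp(I*pi/4)     -I            exp(3*I*pi/4) 
  chi_6          1             -I              -1            I               1             -I              -1            I             
  chi_7          1             exp(-I*pi/4)    -I            exp(-3*I*pi/4)  -1            exp(3*I*pi/4)   I             exp(I*pi/4)   

Spot check: chi_5(7) = zeta_8^(5*7) = zeta_8^35 = exp(3*I*pi/4).

Why: Z/8Z is abelian, so all 8 irreducible complex representations are 1-dimensional. They are given by chi_k(m) = zeta_8^(k*m) for k = 0,...,7. Row orthogonality: sum_m chi_k(m) conj(chi_l(m)) = 8 * [k = l].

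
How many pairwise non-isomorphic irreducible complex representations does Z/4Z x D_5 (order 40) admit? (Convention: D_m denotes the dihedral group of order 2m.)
16

Why: The number of irreducible complex representations of a finite group equals its number of conjugacy classes. For a direct product, #classes(G x H) = #classes(G) * #classes(H). Z/4Z has 4 classes (abelian), D_5 has 4 classes, so 4 * 4 = 16, so Z/4Z x D_5 (order 40) has exactly 16 irreducible complex representations.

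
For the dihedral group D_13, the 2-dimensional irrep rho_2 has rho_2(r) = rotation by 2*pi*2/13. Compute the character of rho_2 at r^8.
chi_{rho_2}(r^8) = 2*cos(2*pi*2*8/13) = 2*cos(32*pi/13)

Working: rho_2(r^8) is rotation by angle 2*pi*2*8/13, whose trace is 2*cos(2*pi*2*8/13) = 2*cos(32*pi/13).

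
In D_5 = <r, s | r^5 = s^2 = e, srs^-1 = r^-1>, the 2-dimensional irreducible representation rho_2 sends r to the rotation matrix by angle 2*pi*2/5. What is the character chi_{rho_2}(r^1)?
chi_{rho_2}(r^1) = 2*cos(2*pi*2*1/5) = -sqrt(5)/2 - 1/2

Proof sketch: rho_2(r^1) is rotation by angle 2*pi*2*1/5, whose trace is 2*cos(2*pi*2*1/5) = -sqrt(5)/2 - 1/2.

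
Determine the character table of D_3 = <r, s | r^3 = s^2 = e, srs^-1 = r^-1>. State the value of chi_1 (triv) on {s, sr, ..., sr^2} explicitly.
Conjugacy classes: {e} of size 1, {r^1, r^2} of size 2, {s, sr, ..., sr^2} of size 3.
Character table:
  irrep \ class              {e} (size 1)  {r^1, r^2} (size 2)  {s, sr, ..., sr^2} (size 3)
  chi_1 (triv)               1             1                    1                          
  chi_2 (sign: r->1, s->-1)  1             1                    -1                         
  chi_3 (2d, j=1)            2             -1                   0                          

Spot check: chi_1 (triv) on {s, sr, ..., sr^2} = 1.

Why: D_3 has order 2*3 = 6 with 3 conjugacy classes, hence 3 irreducibles. Sum of squared dims 1 + 1 + 4 = 6 = |G|. Linear characters come from the abelianisation; the 2-dimensional irreps have character r^k -> 2*cos(2*pi*j*k/3), reflections -> 0.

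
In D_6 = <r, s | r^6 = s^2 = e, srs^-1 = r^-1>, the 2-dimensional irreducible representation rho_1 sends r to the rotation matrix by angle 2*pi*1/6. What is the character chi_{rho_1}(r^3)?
chi_{rho_1}(r^3) = 2*cos(2*pi*1*3/6) = -2

Explanation: rho_1(r^3) is rotation by angle 2*pi*1*3/6, whose trace is 2*cos(2*pi*1*3/6) = -2.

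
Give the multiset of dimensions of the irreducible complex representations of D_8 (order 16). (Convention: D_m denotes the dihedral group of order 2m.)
Dimensions: 1, 1, 1, 1, 2, 2, 2

Justification: There are 7 irreducibles (= number of conjugacy classes). Their dimensions d_i satisfy sum d_i^2 = |G| = 16: 1 + 1 + 1 + 1 + 4 + 4 + 4 = 16.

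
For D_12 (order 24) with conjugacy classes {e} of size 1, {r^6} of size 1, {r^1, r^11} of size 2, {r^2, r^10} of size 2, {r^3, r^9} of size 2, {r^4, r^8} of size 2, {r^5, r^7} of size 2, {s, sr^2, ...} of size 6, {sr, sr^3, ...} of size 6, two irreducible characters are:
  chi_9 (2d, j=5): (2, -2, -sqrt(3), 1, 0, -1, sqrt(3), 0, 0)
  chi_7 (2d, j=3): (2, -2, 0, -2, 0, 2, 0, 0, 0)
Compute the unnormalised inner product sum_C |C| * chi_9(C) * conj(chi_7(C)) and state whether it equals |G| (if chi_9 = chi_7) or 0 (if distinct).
Sum = 0; so <chi_9, chi_7> = 0 (distinct irreducibles are orthogonal).

Compute term by term over conjugacy classes (|C| * chi_9(C) * conj(chi_7(C))):
  1*(2)*conj(2) + 1*(-2)*conj(-2) + 2*(-sqrt(3))*conj(0) + 2*(1)*conj(-2) + 2*(0)*conj(0) + 2*(-1)*conj(2) + 2*(sqrt(3))*conj(0) + 6*(0)*conj(0) + 6*(0)*conj(0)
  = (4) + (4) + (0) + (-4) + (0) + (-4) + (0) + (0) + (0)
  = 0.
Dividing by |G| = 24 gives 0/24 = 0, matching the row-orthogonality relation <chi_9, chi_7> = [chi_9 = chi_7].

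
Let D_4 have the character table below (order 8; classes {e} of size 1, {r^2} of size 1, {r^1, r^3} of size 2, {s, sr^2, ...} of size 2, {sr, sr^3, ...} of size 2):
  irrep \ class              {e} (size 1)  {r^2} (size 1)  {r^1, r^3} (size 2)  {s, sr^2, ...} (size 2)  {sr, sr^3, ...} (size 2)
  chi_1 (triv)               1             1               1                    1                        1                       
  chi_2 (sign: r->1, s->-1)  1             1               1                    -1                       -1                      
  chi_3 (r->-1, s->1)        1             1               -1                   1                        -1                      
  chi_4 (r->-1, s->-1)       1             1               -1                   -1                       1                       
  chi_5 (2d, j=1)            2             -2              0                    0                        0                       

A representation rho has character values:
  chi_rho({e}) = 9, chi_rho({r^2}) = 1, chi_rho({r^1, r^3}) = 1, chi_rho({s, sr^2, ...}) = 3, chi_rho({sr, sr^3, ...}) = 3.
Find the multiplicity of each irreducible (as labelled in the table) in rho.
Multiplicities: chi_1: 3, chi_2: 0, chi_3: 1, chi_4: 1, chi_5: 2.

Derivation: Use <chi_rho, chi> = (1/|G|) sum_C |C| * chi_rho(C) * conj(chi(C)) with |G| = 8 for each irreducible chi in the table:
  <chi_rho, chi_1> = (1/8)[1*(9)*conj(1) + 1*(1)*conj(1) + 2*(1)*conj(1) + 2*(3)*conj(1) + 2*(3)*conj(1)]
      = (1/8)[(9) + (1) + (2) + (6) + (6)] = 24/8 = 3
  <chi_rho, chi_2> = (1/8)[1*(9)*conj(1) + 1*(1)*conj(1) + 2*(1)*conj(1) + 2*(3)*conj(-1) + 2*(3)*conj(-1)]
      = (1/8)[(9) + (1) + (2) + (-6) + (-6)] = 0/8 = 0
  <chi_rho, chi_3> = (1/8)[1*(9)*conj(1) + 1*(1)*conj(1) + 2*(1)*conj(-1) + 2*(3)*conj(1) + 2*(3)*conj(-1)]
      = (1/8)[(9) + (1) + (-2) + (6) + (-6)] = 8/8 = 1
  <chi_rho, chi_4> = (1/8)[1*(9)*conj(1) + 1*(1)*conj(1) + 2*(1)*conj(-1) + 2*(3)*conj(-1) + 2*(3)*conj(1)]
      = (1/8)[(9) + (1) + (-2) + (-6) + (6)] = 8/8 = 1
  <chi_rho, chi_5> = (1/8)[1*(9)*conj(2) + 1*(1)*conj(-2) + 2*(1)*conj(0) + 2*(3)*conj(0) + 2*(3)*conj(0)]
      = (1/8)[(18) + (-2) + (0) + (0) + (0)] = 16/8 = 2
Dimension check: dim(rho) = sum (mult * dim) = 3*1 + 0*1 + 1*1 + 1*1 + 2*2 = 9 = chi_rho(e) = 9.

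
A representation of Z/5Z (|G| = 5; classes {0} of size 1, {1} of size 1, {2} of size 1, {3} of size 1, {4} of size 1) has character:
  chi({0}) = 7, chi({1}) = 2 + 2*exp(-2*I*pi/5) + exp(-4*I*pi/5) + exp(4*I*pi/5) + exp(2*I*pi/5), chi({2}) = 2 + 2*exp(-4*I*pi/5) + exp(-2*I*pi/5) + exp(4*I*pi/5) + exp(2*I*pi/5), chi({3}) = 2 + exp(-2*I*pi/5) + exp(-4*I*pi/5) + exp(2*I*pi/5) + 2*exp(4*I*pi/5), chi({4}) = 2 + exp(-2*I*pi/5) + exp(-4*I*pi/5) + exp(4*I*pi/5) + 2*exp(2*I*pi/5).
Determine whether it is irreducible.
Not irreducible (reducible): <chi, chi> = 11 > 1.

Explanation: <chi, chi> = (1/|G|) sum_C |C| * |chi(C)|^2 = (1/5)[1*|7|^2 + 1*|2 + 2*exp(-2*I*pi/5) + exp(-4*I*pi/5) + exp(4*I*pi/5) + exp(2*I*pi/5)|^2 + 1*|2 + 2*exp(-4*I*pi/5) + exp(-2*I*pi/5) + exp(4*I*pi/5) + exp(2*I*pi/5)|^2 + 1*|2 + exp(-2*I*pi/5) + exp(-4*I*pi/5) + exp(2*I*pi/5) + 2*exp(4*I*pi/5)|^2 + 1*|2 + exp(-2*I*pi/5) + exp(-4*I*pi/5) + exp(4*I*pi/5) + 2*exp(2*I*pi/5)|^2]
  = (1/5)[(49) + (11 + 10*exp(-2*I*pi/5) + 9*exp(-4*I*pi/5) + 9*exp(4*I*pi/5) + 10*exp(2*I*pi/5)) + (11 + 9*exp(-2*I*pi/5) + 10*exp(-4*I*pi/5) + 10*exp(4*I*pi/5) + 9*exp(2*I*pi/5)) + (11 + 9*exp(-2*I*pi/5) + 10*exp(-4*I*pi/5) + 10*exp(4*I*pi/5) + 9*exp(2*I*pi/5)) + (11 + 10*exp(-2*I*pi/5) + 9*exp(-4*I*pi/5) + 9*exp(4*I*pi/5) + 10*exp(2*I*pi/5))] = 55/5 = 11.
(Exp terms are combined using exp(i*s)*conj(exp(i*t)) = exp(i*(s-t)), and sums of them are collapsed using the identity that for every m > 1 the m distinct m-th roots of unity sum to 0, e.g. 1 + exp(2*I*pi/3) + exp(-2*I*pi/3) = 0.)
A character is irreducible iff <chi, chi> = 1, so this representation is reducible.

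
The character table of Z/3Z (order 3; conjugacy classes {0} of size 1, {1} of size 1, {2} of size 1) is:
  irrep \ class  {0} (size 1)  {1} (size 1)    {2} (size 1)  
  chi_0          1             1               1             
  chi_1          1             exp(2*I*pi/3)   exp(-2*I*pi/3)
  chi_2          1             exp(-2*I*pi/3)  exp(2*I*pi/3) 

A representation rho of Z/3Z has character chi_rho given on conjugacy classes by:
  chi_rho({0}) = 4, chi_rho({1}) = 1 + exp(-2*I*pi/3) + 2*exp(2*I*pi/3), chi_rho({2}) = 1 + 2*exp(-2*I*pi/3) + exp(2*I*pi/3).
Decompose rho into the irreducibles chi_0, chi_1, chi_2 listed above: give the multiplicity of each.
Multiplicities: chi_0: 1, chi_1: 2, chi_2: 1.

Justification: Use <chi_rho, chi> = (1/|G|) sum_C |C| * chi_rho(C) * conj(chi(C)) with |G| = 3 for each irreducible chi in the table:
  <chi_rho, chi_0> = (1/3)[1*(4)*conj(1) + 1*(1 + exp(-2*I*pi/3) + 2*exp(2*I*pi/3))*conj(1) + 1*(1 + 2*exp(-2*I*pi/3) + exp(2*I*pi/3))*conj(1)]
      = (1/3)[(4) + (1 + exp(-2*I*pi/3) + 2*exp(2*I*pi/3)) + (1 + 2*exp(-2*I*pi/3) + exp(2*I*pi/3))] = 3/3 = 1
  <chi_rho, chi_1> = (1/3)[1*(4)*conj(1) + 1*(1 + exp(-2*I*pi/3) + 2*exp(2*I*pi/3))*conj(exp(2*I*pi/3)) + 1*(1 + 2*exp(-2*I*pi/3) + exp(2*I*pi/3))*conj(exp(-2*I*pi/3))]
      = (1/3)[(4) + (1) + (1)] = 6/3 = 2
  <chi_rho, chi_2> = (1/3)[1*(4)*conj(1) + 1*(1 + exp(-2*I*pi/3) + 2*exp(2*I*pi/3))*conj(exp(-2*I*pi/3)) + 1*(1 + 2*exp(-2*I*pi/3) + exp(2*I*pi/3))*conj(exp(2*I*pi/3))]
      = (1/3)[(4) + (1 + 2*exp(-2*I*pi/3) + exp(2*I*pi/3)) + (1 + exp(-2*I*pi/3) + 2*exp(2*I*pi/3))] = 3/3 = 1
(Exp terms are combined using exp(i*s)*conj(exp(i*t)) = exp(i*(s-t)), and sums of them are collapsed using the identity that for every m > 1 the m distinct m-th roots of unity sum to 0, e.g. 1 + exp(2*I*pi/3) + exp(-2*I*pi/3) = 0.)
Dimension check: dim(rho) = sum (mult * dim) = 1*1 + 2*1 + 1*1 = 4 = chi_rho(e) = 4.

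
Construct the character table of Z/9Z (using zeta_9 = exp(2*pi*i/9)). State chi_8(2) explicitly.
Character table of Z/9Z (irreps indexed chi_0,...,chi_8 with chi_k(m) = zeta_9^(k*m), zeta_9 = exp(2*pi*i/9)):
  irrep \ class  {0} (size 1)  {1} (size 1)    {2} (size 1)    {3} (size 1)    {4} (size 1)    {5} (size 1)    {6} (size 1)    {7} (size 1)    {8} (size 1)  
  chi_0          1             1               1               1               1               1               1               1               1             
  chi_1          1             exp(2*I*pi/9)   exp(4*I*pi/9)   exp(2*I*pi/3)   exp(8*I*pi/9)   exp(-8*I*pi/9)  exp(-2*I*pi/3)  exp(-4*I*pi/9)  exp(-2*I*pi/9)
  chi_2          1             exp(4*I*pi/9)   exp(8*I*pi/9)   exp(-2*I*pi/3)  exp(-2*I*pi/9)  exp(2*I*pi/9)   exp(2*I*pi/3)   exp(-8*I*pi/9)  exp(-4*I*pi/9)
  chi_3          1             exp(2*I*pi/3)   exp(-2*I*pi/3)  1               exp(2*I*pi/3)   exp(-2*I*pi/3)  1               exp(2*I*pi/3)   exp(-2*I*pi/3)
  chi_4          1             exp(8*I*pi/9)   exp(-2*I*pi/9)  exp(2*I*pi/3)   exp(-4*I*pi/9)  exp(4*I*pi/9)   exp(-2*I*pi/3)  exp(2*I*pi/9)   exp(-8*I*pi/9)
  chi_5          1             exp(-8*I*pi/9)  exp(2*I*pi/9)   exp(-2*I*pi/3)  exp(4*I*pi/9)   exp(-4*I*pi/9)  exp(2*I*pi/3)   exp(-2*I*pi/9)  exp(8*I*pi/9) 
  chi_6          1             exp(-2*I*pi/3)  exp(2*I*pi/3)   1               exp(-2*I*pi/3)  exp(2*I*pi/3)   1               exp(-2*I*pi/3)  exp(2*I*pi/3) 
  chi_7          1             exp(-4*I*pi/9)  exp(-8*I*pi/9)  exp(2*I*pi/3)   exp(2*I*pi/9)   exp(-2*I*pi/9)  exp(-2*I*pi/3)  exp(8*I*pi/9)   exp(4*I*pi/9) 
  chi_8          1             exp(-2*I*pi/9)  exp(-4*I*pi/9)  exp(-2*I*pi/3)  exp(-8*I*pi/9)  exp(8*I*pi/9)   exp(2*I*pi/3)   exp(4*I*pi/9)   exp(2*I*pi/9) 

Spot check: chi_8(2) = zeta_9^(8*2) = zeta_9^16 = exp(-4*I*pi/9).

Justification: Z/9Z is abelian, so all 9 irreducible complex representations are 1-dimensional. They are given by chi_k(m) = zeta_9^(k*m) for k = 0,...,8. Row orthogonality: sum_m chi_k(m) conj(chi_l(m)) = 9 * [k = l].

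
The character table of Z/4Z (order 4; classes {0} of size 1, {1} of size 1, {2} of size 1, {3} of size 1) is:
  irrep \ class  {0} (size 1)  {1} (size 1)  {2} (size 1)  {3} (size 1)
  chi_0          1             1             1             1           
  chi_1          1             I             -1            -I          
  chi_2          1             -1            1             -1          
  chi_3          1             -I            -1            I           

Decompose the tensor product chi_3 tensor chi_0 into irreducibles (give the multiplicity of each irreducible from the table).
chi_3 tensor chi_0 = chi_3 (all other irreducibles have multiplicity 0).

Proof sketch: The character of a tensor product is the pointwise product (chi_3 * chi_0)(C) = chi_3(C) * chi_0(C):
  {0}: (1)*(1), {1}: (-I)*(1), {2}: (-1)*(1), {3}: (I)*(1)
so (chi_3 * chi_0) takes values
  {0} -> 1, {1} -> -I, {2} -> -1, {3} -> I.
Now take the inner product of this character with each irreducible chi from the table, <chi_3*chi_0, chi> = (1/4) sum_C |C| (chi_3*chi_0)(C) conj(chi(C)):
  <chi_3*chi_0, chi_0> = (1/4)[1*(1)*conj(1) + 1*(-I)*conj(1) + 1*(-1)*conj(1) + 1*(I)*conj(1)]
      = (1/4)[(1) + (-I) + (-1) + (I)] = 0/4 = 0
  <chi_3*chi_0, chi_1> = (1/4)[1*(1)*conj(1) + 1*(-I)*conj(I) + 1*(-1)*conj(-1) + 1*(I)*conj(-I)]
      = (1/4)[(1) + (-1) + (1) + (-1)] = 0/4 = 0
  <chi_3*chi_0, chi_2> = (1/4)[1*(1)*conj(1) + 1*(-I)*conj(-1) + 1*(-1)*conj(1) + 1*(I)*conj(-1)]
      = (1/4)[(1) + (I) + (-1) + (-I)] = 0/4 = 0
  <chi_3*chi_0, chi_3> = (1/4)[1*(1)*conj(1) + 1*(-I)*conj(-I) + 1*(-1)*conj(-1) + 1*(I)*conj(I)]
      = (1/4)[(1) + (1) + (1) + (1)] = 4/4 = 1
(Exp terms are combined using exp(i*s)*conj(exp(i*t)) = exp(i*(s-t)), and sums of them are collapsed using the identity that for every m > 1 the m distinct m-th roots of unity sum to 0, e.g. 1 + exp(2*I*pi/3) + exp(-2*I*pi/3) = 0.)
Hence the multiplicities are chi_3: 1. Dimension check: dim(chi_3)*dim(chi_0) = 1*1 = 1 and sum (mult * dim) = 1*1 = 1.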